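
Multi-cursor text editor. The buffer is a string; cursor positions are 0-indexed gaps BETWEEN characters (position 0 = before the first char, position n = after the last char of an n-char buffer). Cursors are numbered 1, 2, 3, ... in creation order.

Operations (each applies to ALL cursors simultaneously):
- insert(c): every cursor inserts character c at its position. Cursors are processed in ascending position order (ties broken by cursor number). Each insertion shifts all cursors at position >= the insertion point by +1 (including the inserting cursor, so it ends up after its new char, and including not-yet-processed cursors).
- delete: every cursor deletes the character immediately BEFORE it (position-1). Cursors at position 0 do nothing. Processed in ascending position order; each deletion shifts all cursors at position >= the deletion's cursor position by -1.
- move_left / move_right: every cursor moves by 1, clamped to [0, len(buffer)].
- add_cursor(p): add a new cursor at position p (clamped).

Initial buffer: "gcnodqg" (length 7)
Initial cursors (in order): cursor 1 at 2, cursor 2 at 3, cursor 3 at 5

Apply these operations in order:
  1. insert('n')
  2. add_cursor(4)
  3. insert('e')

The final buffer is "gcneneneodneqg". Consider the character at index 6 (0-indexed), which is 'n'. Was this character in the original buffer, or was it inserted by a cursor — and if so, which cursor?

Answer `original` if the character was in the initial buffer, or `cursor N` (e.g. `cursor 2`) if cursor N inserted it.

Answer: cursor 2

Derivation:
After op 1 (insert('n')): buffer="gcnnnodnqg" (len 10), cursors c1@3 c2@5 c3@8, authorship ..1.2..3..
After op 2 (add_cursor(4)): buffer="gcnnnodnqg" (len 10), cursors c1@3 c4@4 c2@5 c3@8, authorship ..1.2..3..
After op 3 (insert('e')): buffer="gcneneneodneqg" (len 14), cursors c1@4 c4@6 c2@8 c3@12, authorship ..11.422..33..
Authorship (.=original, N=cursor N): . . 1 1 . 4 2 2 . . 3 3 . .
Index 6: author = 2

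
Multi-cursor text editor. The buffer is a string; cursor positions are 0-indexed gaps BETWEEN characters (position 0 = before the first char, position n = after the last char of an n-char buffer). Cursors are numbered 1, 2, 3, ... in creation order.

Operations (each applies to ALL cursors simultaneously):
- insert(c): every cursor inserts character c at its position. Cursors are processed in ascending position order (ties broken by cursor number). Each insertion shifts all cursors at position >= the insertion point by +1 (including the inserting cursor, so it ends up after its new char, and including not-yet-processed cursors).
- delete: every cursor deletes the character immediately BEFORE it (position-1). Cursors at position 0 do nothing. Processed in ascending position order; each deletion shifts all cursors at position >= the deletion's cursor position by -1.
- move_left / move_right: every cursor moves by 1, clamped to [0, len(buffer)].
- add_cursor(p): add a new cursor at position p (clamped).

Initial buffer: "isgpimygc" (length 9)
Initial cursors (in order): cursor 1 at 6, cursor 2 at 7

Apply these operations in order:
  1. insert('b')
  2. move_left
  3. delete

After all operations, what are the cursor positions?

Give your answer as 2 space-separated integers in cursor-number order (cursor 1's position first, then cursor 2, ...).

Answer: 5 6

Derivation:
After op 1 (insert('b')): buffer="isgpimbybgc" (len 11), cursors c1@7 c2@9, authorship ......1.2..
After op 2 (move_left): buffer="isgpimbybgc" (len 11), cursors c1@6 c2@8, authorship ......1.2..
After op 3 (delete): buffer="isgpibbgc" (len 9), cursors c1@5 c2@6, authorship .....12..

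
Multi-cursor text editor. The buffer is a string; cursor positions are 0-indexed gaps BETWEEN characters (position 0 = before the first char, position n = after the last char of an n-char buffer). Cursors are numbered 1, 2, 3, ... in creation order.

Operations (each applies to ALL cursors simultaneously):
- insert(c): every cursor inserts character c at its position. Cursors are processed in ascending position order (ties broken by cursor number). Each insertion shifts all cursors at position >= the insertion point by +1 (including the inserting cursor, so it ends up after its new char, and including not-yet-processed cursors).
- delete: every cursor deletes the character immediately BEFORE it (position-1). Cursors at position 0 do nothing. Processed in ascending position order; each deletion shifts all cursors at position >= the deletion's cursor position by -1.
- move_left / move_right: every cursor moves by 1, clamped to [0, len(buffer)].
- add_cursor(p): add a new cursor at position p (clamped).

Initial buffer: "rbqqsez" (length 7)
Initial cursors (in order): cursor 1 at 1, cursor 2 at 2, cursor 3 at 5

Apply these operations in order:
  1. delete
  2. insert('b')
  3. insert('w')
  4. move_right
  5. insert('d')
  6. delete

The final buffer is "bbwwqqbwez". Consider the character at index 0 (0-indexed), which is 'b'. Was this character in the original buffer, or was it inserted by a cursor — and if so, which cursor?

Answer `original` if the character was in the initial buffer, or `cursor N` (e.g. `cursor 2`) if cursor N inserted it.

Answer: cursor 1

Derivation:
After op 1 (delete): buffer="qqez" (len 4), cursors c1@0 c2@0 c3@2, authorship ....
After op 2 (insert('b')): buffer="bbqqbez" (len 7), cursors c1@2 c2@2 c3@5, authorship 12..3..
After op 3 (insert('w')): buffer="bbwwqqbwez" (len 10), cursors c1@4 c2@4 c3@8, authorship 1212..33..
After op 4 (move_right): buffer="bbwwqqbwez" (len 10), cursors c1@5 c2@5 c3@9, authorship 1212..33..
After op 5 (insert('d')): buffer="bbwwqddqbwedz" (len 13), cursors c1@7 c2@7 c3@12, authorship 1212.12.33.3.
After op 6 (delete): buffer="bbwwqqbwez" (len 10), cursors c1@5 c2@5 c3@9, authorship 1212..33..
Authorship (.=original, N=cursor N): 1 2 1 2 . . 3 3 . .
Index 0: author = 1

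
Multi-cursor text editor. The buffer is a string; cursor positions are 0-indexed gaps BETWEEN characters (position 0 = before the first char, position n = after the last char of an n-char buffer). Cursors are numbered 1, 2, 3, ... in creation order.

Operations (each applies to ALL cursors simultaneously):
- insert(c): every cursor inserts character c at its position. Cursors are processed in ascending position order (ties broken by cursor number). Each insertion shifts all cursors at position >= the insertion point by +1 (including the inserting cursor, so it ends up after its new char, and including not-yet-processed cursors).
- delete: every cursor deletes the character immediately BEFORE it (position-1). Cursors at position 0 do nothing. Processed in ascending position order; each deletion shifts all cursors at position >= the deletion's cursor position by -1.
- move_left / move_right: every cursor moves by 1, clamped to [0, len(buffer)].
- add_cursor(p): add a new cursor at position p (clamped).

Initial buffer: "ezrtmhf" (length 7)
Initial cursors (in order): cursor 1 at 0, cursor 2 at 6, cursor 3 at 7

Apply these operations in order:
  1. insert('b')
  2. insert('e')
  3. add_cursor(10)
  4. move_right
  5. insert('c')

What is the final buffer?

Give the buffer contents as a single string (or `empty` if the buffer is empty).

Answer: beeczrtmhbefccbec

Derivation:
After op 1 (insert('b')): buffer="bezrtmhbfb" (len 10), cursors c1@1 c2@8 c3@10, authorship 1......2.3
After op 2 (insert('e')): buffer="beezrtmhbefbe" (len 13), cursors c1@2 c2@10 c3@13, authorship 11......22.33
After op 3 (add_cursor(10)): buffer="beezrtmhbefbe" (len 13), cursors c1@2 c2@10 c4@10 c3@13, authorship 11......22.33
After op 4 (move_right): buffer="beezrtmhbefbe" (len 13), cursors c1@3 c2@11 c4@11 c3@13, authorship 11......22.33
After op 5 (insert('c')): buffer="beeczrtmhbefccbec" (len 17), cursors c1@4 c2@14 c4@14 c3@17, authorship 11.1.....22.24333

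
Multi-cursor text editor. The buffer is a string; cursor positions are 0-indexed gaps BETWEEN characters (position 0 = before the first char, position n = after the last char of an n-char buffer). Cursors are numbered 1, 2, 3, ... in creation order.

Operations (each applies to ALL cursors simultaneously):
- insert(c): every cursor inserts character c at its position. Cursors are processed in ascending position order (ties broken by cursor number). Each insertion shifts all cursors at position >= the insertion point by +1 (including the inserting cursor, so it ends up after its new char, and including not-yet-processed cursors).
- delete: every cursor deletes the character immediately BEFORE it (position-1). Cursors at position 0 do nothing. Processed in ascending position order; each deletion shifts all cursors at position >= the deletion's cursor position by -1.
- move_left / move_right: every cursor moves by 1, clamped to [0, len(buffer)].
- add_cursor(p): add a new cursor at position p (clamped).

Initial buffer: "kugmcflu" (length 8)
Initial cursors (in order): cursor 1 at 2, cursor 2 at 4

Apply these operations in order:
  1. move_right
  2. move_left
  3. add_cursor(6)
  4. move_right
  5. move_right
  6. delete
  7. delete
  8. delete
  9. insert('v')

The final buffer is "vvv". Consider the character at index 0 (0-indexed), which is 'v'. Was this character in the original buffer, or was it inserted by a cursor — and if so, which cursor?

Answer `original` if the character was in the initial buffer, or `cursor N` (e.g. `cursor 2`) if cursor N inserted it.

After op 1 (move_right): buffer="kugmcflu" (len 8), cursors c1@3 c2@5, authorship ........
After op 2 (move_left): buffer="kugmcflu" (len 8), cursors c1@2 c2@4, authorship ........
After op 3 (add_cursor(6)): buffer="kugmcflu" (len 8), cursors c1@2 c2@4 c3@6, authorship ........
After op 4 (move_right): buffer="kugmcflu" (len 8), cursors c1@3 c2@5 c3@7, authorship ........
After op 5 (move_right): buffer="kugmcflu" (len 8), cursors c1@4 c2@6 c3@8, authorship ........
After op 6 (delete): buffer="kugcl" (len 5), cursors c1@3 c2@4 c3@5, authorship .....
After op 7 (delete): buffer="ku" (len 2), cursors c1@2 c2@2 c3@2, authorship ..
After op 8 (delete): buffer="" (len 0), cursors c1@0 c2@0 c3@0, authorship 
After op 9 (insert('v')): buffer="vvv" (len 3), cursors c1@3 c2@3 c3@3, authorship 123
Authorship (.=original, N=cursor N): 1 2 3
Index 0: author = 1

Answer: cursor 1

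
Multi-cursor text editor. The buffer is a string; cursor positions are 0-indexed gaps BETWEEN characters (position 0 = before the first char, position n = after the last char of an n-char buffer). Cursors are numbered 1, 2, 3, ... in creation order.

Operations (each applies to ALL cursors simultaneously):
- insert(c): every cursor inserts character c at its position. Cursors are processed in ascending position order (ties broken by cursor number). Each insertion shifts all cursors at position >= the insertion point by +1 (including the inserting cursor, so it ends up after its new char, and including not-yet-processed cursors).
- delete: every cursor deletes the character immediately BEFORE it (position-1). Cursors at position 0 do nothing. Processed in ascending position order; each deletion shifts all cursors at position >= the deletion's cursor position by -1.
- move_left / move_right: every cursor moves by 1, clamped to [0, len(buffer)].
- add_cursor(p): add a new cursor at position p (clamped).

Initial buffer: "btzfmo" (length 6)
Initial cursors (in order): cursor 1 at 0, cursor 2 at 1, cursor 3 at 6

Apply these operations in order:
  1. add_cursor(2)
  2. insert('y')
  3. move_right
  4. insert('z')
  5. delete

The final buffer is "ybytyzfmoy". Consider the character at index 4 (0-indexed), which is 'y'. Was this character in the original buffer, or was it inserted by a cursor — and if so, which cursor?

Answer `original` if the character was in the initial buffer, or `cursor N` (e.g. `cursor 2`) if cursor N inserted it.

Answer: cursor 4

Derivation:
After op 1 (add_cursor(2)): buffer="btzfmo" (len 6), cursors c1@0 c2@1 c4@2 c3@6, authorship ......
After op 2 (insert('y')): buffer="ybytyzfmoy" (len 10), cursors c1@1 c2@3 c4@5 c3@10, authorship 1.2.4....3
After op 3 (move_right): buffer="ybytyzfmoy" (len 10), cursors c1@2 c2@4 c4@6 c3@10, authorship 1.2.4....3
After op 4 (insert('z')): buffer="ybzytzyzzfmoyz" (len 14), cursors c1@3 c2@6 c4@9 c3@14, authorship 1.12.24.4...33
After op 5 (delete): buffer="ybytyzfmoy" (len 10), cursors c1@2 c2@4 c4@6 c3@10, authorship 1.2.4....3
Authorship (.=original, N=cursor N): 1 . 2 . 4 . . . . 3
Index 4: author = 4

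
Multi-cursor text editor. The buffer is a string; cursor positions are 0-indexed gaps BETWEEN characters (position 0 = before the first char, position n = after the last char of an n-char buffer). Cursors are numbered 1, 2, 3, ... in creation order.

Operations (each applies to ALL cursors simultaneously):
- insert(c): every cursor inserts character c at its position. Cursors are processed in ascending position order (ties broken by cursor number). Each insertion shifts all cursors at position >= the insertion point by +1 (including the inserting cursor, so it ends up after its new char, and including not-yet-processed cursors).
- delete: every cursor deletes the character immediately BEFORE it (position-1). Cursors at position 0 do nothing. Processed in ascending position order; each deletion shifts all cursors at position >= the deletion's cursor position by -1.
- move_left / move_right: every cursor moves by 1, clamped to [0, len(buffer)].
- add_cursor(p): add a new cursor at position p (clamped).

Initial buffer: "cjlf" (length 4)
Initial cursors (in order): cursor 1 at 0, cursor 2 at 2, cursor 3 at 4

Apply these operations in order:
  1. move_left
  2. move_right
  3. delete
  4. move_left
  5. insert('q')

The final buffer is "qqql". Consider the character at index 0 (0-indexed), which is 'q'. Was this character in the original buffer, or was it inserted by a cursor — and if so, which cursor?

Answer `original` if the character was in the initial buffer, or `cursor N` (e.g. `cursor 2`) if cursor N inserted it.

Answer: cursor 1

Derivation:
After op 1 (move_left): buffer="cjlf" (len 4), cursors c1@0 c2@1 c3@3, authorship ....
After op 2 (move_right): buffer="cjlf" (len 4), cursors c1@1 c2@2 c3@4, authorship ....
After op 3 (delete): buffer="l" (len 1), cursors c1@0 c2@0 c3@1, authorship .
After op 4 (move_left): buffer="l" (len 1), cursors c1@0 c2@0 c3@0, authorship .
After op 5 (insert('q')): buffer="qqql" (len 4), cursors c1@3 c2@3 c3@3, authorship 123.
Authorship (.=original, N=cursor N): 1 2 3 .
Index 0: author = 1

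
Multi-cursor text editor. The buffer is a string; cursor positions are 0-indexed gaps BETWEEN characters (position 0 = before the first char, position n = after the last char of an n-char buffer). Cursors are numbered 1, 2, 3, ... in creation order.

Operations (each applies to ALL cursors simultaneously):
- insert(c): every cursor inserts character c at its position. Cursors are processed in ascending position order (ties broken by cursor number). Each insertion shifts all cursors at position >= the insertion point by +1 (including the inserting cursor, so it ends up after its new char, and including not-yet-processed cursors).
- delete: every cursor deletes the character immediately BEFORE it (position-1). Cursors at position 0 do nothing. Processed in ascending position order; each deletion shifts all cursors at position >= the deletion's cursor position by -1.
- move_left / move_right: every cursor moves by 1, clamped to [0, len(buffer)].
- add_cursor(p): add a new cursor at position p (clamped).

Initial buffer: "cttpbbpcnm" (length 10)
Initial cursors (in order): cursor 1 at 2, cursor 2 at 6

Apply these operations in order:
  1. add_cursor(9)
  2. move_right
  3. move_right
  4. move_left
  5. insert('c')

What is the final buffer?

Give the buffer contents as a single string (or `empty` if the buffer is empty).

Answer: cttcpbbpccncm

Derivation:
After op 1 (add_cursor(9)): buffer="cttpbbpcnm" (len 10), cursors c1@2 c2@6 c3@9, authorship ..........
After op 2 (move_right): buffer="cttpbbpcnm" (len 10), cursors c1@3 c2@7 c3@10, authorship ..........
After op 3 (move_right): buffer="cttpbbpcnm" (len 10), cursors c1@4 c2@8 c3@10, authorship ..........
After op 4 (move_left): buffer="cttpbbpcnm" (len 10), cursors c1@3 c2@7 c3@9, authorship ..........
After op 5 (insert('c')): buffer="cttcpbbpccncm" (len 13), cursors c1@4 c2@9 c3@12, authorship ...1....2..3.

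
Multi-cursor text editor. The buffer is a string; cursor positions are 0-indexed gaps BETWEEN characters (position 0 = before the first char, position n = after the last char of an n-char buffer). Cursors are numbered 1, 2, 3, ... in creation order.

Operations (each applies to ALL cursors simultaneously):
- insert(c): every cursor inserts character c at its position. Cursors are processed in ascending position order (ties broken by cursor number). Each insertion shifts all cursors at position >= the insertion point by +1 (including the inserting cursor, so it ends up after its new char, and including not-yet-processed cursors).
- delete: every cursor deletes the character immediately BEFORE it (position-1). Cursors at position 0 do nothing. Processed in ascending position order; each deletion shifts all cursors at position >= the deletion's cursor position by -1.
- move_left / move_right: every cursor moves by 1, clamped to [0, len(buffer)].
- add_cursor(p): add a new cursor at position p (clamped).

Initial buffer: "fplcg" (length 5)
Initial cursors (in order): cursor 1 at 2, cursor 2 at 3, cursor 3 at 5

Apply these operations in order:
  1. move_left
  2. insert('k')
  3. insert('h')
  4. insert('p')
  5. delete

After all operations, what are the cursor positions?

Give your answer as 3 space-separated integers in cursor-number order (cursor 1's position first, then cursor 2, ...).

Answer: 3 6 10

Derivation:
After op 1 (move_left): buffer="fplcg" (len 5), cursors c1@1 c2@2 c3@4, authorship .....
After op 2 (insert('k')): buffer="fkpklckg" (len 8), cursors c1@2 c2@4 c3@7, authorship .1.2..3.
After op 3 (insert('h')): buffer="fkhpkhlckhg" (len 11), cursors c1@3 c2@6 c3@10, authorship .11.22..33.
After op 4 (insert('p')): buffer="fkhppkhplckhpg" (len 14), cursors c1@4 c2@8 c3@13, authorship .111.222..333.
After op 5 (delete): buffer="fkhpkhlckhg" (len 11), cursors c1@3 c2@6 c3@10, authorship .11.22..33.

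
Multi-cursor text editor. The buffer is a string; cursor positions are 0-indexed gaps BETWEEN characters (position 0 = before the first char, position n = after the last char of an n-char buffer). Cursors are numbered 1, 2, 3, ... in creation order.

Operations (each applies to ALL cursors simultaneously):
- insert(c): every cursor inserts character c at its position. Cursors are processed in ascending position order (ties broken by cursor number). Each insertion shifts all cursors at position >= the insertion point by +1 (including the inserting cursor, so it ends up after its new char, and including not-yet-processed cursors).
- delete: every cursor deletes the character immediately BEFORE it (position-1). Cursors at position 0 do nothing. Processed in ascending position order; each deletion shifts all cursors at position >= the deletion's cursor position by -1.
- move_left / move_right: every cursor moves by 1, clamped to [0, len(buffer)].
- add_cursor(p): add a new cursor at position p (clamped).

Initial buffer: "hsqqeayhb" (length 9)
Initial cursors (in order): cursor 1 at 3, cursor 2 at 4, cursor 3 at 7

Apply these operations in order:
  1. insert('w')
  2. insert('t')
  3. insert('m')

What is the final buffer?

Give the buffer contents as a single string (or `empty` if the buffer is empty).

Answer: hsqwtmqwtmeaywtmhb

Derivation:
After op 1 (insert('w')): buffer="hsqwqweaywhb" (len 12), cursors c1@4 c2@6 c3@10, authorship ...1.2...3..
After op 2 (insert('t')): buffer="hsqwtqwteaywthb" (len 15), cursors c1@5 c2@8 c3@13, authorship ...11.22...33..
After op 3 (insert('m')): buffer="hsqwtmqwtmeaywtmhb" (len 18), cursors c1@6 c2@10 c3@16, authorship ...111.222...333..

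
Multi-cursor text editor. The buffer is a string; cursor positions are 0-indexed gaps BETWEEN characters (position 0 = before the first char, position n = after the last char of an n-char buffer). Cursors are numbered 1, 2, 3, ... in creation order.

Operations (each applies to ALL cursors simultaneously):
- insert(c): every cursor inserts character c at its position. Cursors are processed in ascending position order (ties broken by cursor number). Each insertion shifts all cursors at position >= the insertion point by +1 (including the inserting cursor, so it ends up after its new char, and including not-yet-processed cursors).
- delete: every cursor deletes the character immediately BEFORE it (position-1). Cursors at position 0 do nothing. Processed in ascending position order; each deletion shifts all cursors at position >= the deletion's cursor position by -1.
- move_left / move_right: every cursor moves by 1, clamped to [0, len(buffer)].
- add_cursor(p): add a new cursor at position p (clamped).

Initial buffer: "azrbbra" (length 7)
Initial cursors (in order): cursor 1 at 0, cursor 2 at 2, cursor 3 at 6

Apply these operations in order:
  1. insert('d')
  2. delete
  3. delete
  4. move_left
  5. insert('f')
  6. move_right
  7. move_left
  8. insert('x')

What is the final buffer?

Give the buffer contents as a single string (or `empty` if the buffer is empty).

After op 1 (insert('d')): buffer="dazdrbbrda" (len 10), cursors c1@1 c2@4 c3@9, authorship 1..2....3.
After op 2 (delete): buffer="azrbbra" (len 7), cursors c1@0 c2@2 c3@6, authorship .......
After op 3 (delete): buffer="arbba" (len 5), cursors c1@0 c2@1 c3@4, authorship .....
After op 4 (move_left): buffer="arbba" (len 5), cursors c1@0 c2@0 c3@3, authorship .....
After op 5 (insert('f')): buffer="ffarbfba" (len 8), cursors c1@2 c2@2 c3@6, authorship 12...3..
After op 6 (move_right): buffer="ffarbfba" (len 8), cursors c1@3 c2@3 c3@7, authorship 12...3..
After op 7 (move_left): buffer="ffarbfba" (len 8), cursors c1@2 c2@2 c3@6, authorship 12...3..
After op 8 (insert('x')): buffer="ffxxarbfxba" (len 11), cursors c1@4 c2@4 c3@9, authorship 1212...33..

Answer: ffxxarbfxba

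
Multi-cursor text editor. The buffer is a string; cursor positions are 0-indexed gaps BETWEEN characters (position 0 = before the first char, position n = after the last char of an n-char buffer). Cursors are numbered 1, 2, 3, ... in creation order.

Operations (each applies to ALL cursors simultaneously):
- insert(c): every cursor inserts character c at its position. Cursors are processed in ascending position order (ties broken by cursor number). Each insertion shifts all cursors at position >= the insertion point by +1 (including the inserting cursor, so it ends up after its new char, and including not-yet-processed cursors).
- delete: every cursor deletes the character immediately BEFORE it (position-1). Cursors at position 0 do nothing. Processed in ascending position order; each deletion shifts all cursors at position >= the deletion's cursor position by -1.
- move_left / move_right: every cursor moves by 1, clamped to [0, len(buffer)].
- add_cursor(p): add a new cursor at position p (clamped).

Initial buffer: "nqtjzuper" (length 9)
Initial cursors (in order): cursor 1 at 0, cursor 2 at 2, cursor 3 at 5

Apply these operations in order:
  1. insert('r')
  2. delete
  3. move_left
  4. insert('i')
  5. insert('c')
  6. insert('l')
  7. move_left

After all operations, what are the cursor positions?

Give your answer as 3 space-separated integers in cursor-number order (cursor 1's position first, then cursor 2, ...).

After op 1 (insert('r')): buffer="rnqrtjzruper" (len 12), cursors c1@1 c2@4 c3@8, authorship 1..2...3....
After op 2 (delete): buffer="nqtjzuper" (len 9), cursors c1@0 c2@2 c3@5, authorship .........
After op 3 (move_left): buffer="nqtjzuper" (len 9), cursors c1@0 c2@1 c3@4, authorship .........
After op 4 (insert('i')): buffer="iniqtjizuper" (len 12), cursors c1@1 c2@3 c3@7, authorship 1.2...3.....
After op 5 (insert('c')): buffer="icnicqtjiczuper" (len 15), cursors c1@2 c2@5 c3@10, authorship 11.22...33.....
After op 6 (insert('l')): buffer="iclniclqtjiclzuper" (len 18), cursors c1@3 c2@7 c3@13, authorship 111.222...333.....
After op 7 (move_left): buffer="iclniclqtjiclzuper" (len 18), cursors c1@2 c2@6 c3@12, authorship 111.222...333.....

Answer: 2 6 12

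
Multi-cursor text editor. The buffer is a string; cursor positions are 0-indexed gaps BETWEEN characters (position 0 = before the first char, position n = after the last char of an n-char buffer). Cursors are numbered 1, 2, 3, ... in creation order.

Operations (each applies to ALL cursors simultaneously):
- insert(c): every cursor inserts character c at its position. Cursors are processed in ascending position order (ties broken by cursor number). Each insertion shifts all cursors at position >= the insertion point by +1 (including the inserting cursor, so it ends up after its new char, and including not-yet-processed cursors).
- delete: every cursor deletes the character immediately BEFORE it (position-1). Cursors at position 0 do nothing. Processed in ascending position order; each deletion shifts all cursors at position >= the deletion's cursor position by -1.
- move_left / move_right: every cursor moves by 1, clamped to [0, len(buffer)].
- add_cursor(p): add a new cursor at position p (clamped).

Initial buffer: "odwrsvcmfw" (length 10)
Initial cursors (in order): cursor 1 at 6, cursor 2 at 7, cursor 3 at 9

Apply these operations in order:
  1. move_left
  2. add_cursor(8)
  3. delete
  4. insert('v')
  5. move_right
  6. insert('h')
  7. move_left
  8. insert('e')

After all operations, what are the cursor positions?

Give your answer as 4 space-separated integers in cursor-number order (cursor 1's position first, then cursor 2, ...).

After op 1 (move_left): buffer="odwrsvcmfw" (len 10), cursors c1@5 c2@6 c3@8, authorship ..........
After op 2 (add_cursor(8)): buffer="odwrsvcmfw" (len 10), cursors c1@5 c2@6 c3@8 c4@8, authorship ..........
After op 3 (delete): buffer="odwrfw" (len 6), cursors c1@4 c2@4 c3@4 c4@4, authorship ......
After op 4 (insert('v')): buffer="odwrvvvvfw" (len 10), cursors c1@8 c2@8 c3@8 c4@8, authorship ....1234..
After op 5 (move_right): buffer="odwrvvvvfw" (len 10), cursors c1@9 c2@9 c3@9 c4@9, authorship ....1234..
After op 6 (insert('h')): buffer="odwrvvvvfhhhhw" (len 14), cursors c1@13 c2@13 c3@13 c4@13, authorship ....1234.1234.
After op 7 (move_left): buffer="odwrvvvvfhhhhw" (len 14), cursors c1@12 c2@12 c3@12 c4@12, authorship ....1234.1234.
After op 8 (insert('e')): buffer="odwrvvvvfhhheeeehw" (len 18), cursors c1@16 c2@16 c3@16 c4@16, authorship ....1234.12312344.

Answer: 16 16 16 16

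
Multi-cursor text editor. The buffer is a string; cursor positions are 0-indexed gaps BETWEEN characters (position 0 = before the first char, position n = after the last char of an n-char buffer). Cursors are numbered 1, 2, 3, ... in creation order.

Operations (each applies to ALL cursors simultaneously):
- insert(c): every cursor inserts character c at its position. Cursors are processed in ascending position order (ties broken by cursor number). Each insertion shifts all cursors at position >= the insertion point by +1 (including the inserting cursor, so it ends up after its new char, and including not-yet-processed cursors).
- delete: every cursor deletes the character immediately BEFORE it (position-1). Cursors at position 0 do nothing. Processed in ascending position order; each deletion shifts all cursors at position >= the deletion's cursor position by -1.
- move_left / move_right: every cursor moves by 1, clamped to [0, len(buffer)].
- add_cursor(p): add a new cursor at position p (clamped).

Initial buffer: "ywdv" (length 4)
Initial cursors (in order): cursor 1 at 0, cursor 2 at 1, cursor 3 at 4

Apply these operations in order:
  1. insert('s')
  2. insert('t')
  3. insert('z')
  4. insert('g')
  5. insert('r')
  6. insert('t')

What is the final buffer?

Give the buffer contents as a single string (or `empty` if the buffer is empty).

After op 1 (insert('s')): buffer="syswdvs" (len 7), cursors c1@1 c2@3 c3@7, authorship 1.2...3
After op 2 (insert('t')): buffer="stystwdvst" (len 10), cursors c1@2 c2@5 c3@10, authorship 11.22...33
After op 3 (insert('z')): buffer="stzystzwdvstz" (len 13), cursors c1@3 c2@7 c3@13, authorship 111.222...333
After op 4 (insert('g')): buffer="stzgystzgwdvstzg" (len 16), cursors c1@4 c2@9 c3@16, authorship 1111.2222...3333
After op 5 (insert('r')): buffer="stzgrystzgrwdvstzgr" (len 19), cursors c1@5 c2@11 c3@19, authorship 11111.22222...33333
After op 6 (insert('t')): buffer="stzgrtystzgrtwdvstzgrt" (len 22), cursors c1@6 c2@13 c3@22, authorship 111111.222222...333333

Answer: stzgrtystzgrtwdvstzgrt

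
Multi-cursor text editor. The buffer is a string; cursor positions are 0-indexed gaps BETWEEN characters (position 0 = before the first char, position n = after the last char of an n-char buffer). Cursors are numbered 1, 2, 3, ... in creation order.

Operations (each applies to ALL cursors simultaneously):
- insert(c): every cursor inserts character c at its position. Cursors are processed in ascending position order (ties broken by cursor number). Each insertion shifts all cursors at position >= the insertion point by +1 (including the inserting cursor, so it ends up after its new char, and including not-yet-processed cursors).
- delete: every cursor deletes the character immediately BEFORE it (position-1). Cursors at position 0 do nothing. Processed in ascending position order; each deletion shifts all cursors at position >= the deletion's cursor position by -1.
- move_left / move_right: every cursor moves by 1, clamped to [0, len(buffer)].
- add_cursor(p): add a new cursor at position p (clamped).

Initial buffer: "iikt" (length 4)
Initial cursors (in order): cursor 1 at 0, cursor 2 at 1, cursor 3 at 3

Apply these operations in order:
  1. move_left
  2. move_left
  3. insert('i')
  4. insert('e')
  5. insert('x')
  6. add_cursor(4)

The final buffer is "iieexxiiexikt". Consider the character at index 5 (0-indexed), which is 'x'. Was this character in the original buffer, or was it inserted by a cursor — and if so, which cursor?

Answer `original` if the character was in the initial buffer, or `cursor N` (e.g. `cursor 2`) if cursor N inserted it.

Answer: cursor 2

Derivation:
After op 1 (move_left): buffer="iikt" (len 4), cursors c1@0 c2@0 c3@2, authorship ....
After op 2 (move_left): buffer="iikt" (len 4), cursors c1@0 c2@0 c3@1, authorship ....
After op 3 (insert('i')): buffer="iiiiikt" (len 7), cursors c1@2 c2@2 c3@4, authorship 12.3...
After op 4 (insert('e')): buffer="iieeiieikt" (len 10), cursors c1@4 c2@4 c3@7, authorship 1212.33...
After op 5 (insert('x')): buffer="iieexxiiexikt" (len 13), cursors c1@6 c2@6 c3@10, authorship 121212.333...
After op 6 (add_cursor(4)): buffer="iieexxiiexikt" (len 13), cursors c4@4 c1@6 c2@6 c3@10, authorship 121212.333...
Authorship (.=original, N=cursor N): 1 2 1 2 1 2 . 3 3 3 . . .
Index 5: author = 2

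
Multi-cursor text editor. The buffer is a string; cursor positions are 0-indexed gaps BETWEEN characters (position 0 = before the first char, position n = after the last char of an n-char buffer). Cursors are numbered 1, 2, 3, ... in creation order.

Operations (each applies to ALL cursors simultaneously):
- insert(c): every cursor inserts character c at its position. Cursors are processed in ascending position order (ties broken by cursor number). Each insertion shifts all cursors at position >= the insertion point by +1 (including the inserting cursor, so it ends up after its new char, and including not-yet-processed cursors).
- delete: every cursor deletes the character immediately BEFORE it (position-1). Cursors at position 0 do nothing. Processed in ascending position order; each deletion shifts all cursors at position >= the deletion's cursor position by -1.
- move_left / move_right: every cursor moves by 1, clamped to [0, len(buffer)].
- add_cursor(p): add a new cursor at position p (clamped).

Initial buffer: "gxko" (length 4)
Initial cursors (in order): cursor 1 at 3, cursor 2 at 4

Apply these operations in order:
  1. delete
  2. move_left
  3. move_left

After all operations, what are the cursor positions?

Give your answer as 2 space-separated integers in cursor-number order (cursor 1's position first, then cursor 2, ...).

After op 1 (delete): buffer="gx" (len 2), cursors c1@2 c2@2, authorship ..
After op 2 (move_left): buffer="gx" (len 2), cursors c1@1 c2@1, authorship ..
After op 3 (move_left): buffer="gx" (len 2), cursors c1@0 c2@0, authorship ..

Answer: 0 0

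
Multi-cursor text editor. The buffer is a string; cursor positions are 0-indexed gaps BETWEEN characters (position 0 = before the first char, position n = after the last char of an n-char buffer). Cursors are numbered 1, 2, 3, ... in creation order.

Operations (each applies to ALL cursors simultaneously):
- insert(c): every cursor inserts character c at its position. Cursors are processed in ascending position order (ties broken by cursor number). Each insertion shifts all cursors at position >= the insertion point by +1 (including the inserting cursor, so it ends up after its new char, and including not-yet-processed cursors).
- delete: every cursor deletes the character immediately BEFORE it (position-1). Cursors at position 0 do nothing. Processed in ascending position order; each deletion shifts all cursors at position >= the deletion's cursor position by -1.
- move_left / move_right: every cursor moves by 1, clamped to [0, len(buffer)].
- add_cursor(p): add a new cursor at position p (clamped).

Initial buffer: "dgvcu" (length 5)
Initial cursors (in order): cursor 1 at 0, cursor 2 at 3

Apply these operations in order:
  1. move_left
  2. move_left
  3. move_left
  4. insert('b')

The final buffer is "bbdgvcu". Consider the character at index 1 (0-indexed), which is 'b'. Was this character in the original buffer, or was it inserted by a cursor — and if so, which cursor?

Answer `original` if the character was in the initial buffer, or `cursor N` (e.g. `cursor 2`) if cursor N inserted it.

After op 1 (move_left): buffer="dgvcu" (len 5), cursors c1@0 c2@2, authorship .....
After op 2 (move_left): buffer="dgvcu" (len 5), cursors c1@0 c2@1, authorship .....
After op 3 (move_left): buffer="dgvcu" (len 5), cursors c1@0 c2@0, authorship .....
After op 4 (insert('b')): buffer="bbdgvcu" (len 7), cursors c1@2 c2@2, authorship 12.....
Authorship (.=original, N=cursor N): 1 2 . . . . .
Index 1: author = 2

Answer: cursor 2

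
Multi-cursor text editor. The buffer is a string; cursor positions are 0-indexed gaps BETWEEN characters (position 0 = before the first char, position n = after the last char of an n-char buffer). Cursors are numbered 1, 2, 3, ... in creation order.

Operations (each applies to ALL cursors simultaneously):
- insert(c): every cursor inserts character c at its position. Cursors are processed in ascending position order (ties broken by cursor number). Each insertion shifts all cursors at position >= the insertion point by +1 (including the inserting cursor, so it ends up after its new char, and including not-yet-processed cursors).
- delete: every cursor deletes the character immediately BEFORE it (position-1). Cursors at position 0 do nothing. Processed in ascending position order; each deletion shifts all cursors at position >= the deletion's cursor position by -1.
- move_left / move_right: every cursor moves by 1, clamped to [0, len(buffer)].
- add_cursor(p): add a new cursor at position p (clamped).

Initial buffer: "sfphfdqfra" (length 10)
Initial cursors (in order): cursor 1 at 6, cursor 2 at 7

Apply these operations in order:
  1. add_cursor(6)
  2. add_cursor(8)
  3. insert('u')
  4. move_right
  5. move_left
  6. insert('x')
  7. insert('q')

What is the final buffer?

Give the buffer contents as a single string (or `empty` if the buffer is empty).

After op 1 (add_cursor(6)): buffer="sfphfdqfra" (len 10), cursors c1@6 c3@6 c2@7, authorship ..........
After op 2 (add_cursor(8)): buffer="sfphfdqfra" (len 10), cursors c1@6 c3@6 c2@7 c4@8, authorship ..........
After op 3 (insert('u')): buffer="sfphfduuqufura" (len 14), cursors c1@8 c3@8 c2@10 c4@12, authorship ......13.2.4..
After op 4 (move_right): buffer="sfphfduuqufura" (len 14), cursors c1@9 c3@9 c2@11 c4@13, authorship ......13.2.4..
After op 5 (move_left): buffer="sfphfduuqufura" (len 14), cursors c1@8 c3@8 c2@10 c4@12, authorship ......13.2.4..
After op 6 (insert('x')): buffer="sfphfduuxxquxfuxra" (len 18), cursors c1@10 c3@10 c2@13 c4@16, authorship ......1313.22.44..
After op 7 (insert('q')): buffer="sfphfduuxxqqquxqfuxqra" (len 22), cursors c1@12 c3@12 c2@16 c4@20, authorship ......131313.222.444..

Answer: sfphfduuxxqqquxqfuxqra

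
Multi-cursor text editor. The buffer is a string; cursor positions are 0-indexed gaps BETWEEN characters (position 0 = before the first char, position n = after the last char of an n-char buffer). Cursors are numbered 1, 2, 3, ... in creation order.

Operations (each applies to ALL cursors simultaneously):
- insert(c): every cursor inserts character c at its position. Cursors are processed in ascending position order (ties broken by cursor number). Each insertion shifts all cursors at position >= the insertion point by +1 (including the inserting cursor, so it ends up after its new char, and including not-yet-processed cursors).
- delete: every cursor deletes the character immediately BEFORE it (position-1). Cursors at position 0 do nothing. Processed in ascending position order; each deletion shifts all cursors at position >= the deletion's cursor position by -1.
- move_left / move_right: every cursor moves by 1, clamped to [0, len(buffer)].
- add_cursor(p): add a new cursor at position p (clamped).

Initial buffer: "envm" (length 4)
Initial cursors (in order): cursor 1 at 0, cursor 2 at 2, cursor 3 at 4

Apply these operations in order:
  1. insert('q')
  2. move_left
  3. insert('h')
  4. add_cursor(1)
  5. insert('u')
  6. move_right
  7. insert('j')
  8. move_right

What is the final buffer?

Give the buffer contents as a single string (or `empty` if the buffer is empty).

After op 1 (insert('q')): buffer="qenqvmq" (len 7), cursors c1@1 c2@4 c3@7, authorship 1..2..3
After op 2 (move_left): buffer="qenqvmq" (len 7), cursors c1@0 c2@3 c3@6, authorship 1..2..3
After op 3 (insert('h')): buffer="hqenhqvmhq" (len 10), cursors c1@1 c2@5 c3@9, authorship 11..22..33
After op 4 (add_cursor(1)): buffer="hqenhqvmhq" (len 10), cursors c1@1 c4@1 c2@5 c3@9, authorship 11..22..33
After op 5 (insert('u')): buffer="huuqenhuqvmhuq" (len 14), cursors c1@3 c4@3 c2@8 c3@13, authorship 1141..222..333
After op 6 (move_right): buffer="huuqenhuqvmhuq" (len 14), cursors c1@4 c4@4 c2@9 c3@14, authorship 1141..222..333
After op 7 (insert('j')): buffer="huuqjjenhuqjvmhuqj" (len 18), cursors c1@6 c4@6 c2@12 c3@18, authorship 114114..2222..3333
After op 8 (move_right): buffer="huuqjjenhuqjvmhuqj" (len 18), cursors c1@7 c4@7 c2@13 c3@18, authorship 114114..2222..3333

Answer: huuqjjenhuqjvmhuqj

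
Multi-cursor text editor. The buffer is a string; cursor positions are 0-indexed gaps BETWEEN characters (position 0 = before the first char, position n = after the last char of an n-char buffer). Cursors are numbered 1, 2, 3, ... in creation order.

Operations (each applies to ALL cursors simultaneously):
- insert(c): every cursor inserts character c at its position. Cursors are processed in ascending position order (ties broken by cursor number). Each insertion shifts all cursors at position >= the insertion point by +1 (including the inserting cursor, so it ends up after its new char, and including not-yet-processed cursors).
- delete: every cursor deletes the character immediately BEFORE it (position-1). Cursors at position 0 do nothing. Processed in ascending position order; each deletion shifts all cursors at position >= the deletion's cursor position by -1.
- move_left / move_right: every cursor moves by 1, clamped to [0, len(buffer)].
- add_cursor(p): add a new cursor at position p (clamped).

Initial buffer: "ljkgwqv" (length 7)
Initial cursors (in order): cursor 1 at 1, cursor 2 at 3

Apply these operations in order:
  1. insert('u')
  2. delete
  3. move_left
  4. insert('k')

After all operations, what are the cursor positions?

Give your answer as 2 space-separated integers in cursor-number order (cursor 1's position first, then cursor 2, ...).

Answer: 1 4

Derivation:
After op 1 (insert('u')): buffer="lujkugwqv" (len 9), cursors c1@2 c2@5, authorship .1..2....
After op 2 (delete): buffer="ljkgwqv" (len 7), cursors c1@1 c2@3, authorship .......
After op 3 (move_left): buffer="ljkgwqv" (len 7), cursors c1@0 c2@2, authorship .......
After op 4 (insert('k')): buffer="kljkkgwqv" (len 9), cursors c1@1 c2@4, authorship 1..2.....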